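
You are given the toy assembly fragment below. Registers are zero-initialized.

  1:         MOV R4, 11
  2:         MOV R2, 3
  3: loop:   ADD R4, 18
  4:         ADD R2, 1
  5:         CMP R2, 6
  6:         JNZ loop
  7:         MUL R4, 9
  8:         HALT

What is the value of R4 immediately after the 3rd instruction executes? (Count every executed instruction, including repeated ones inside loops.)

after MOV R4, 11: R4=11
after MOV R2, 3: R2=3
after ADD R4, 18: R4=11+18=29
After step 3: R4 = 29.

29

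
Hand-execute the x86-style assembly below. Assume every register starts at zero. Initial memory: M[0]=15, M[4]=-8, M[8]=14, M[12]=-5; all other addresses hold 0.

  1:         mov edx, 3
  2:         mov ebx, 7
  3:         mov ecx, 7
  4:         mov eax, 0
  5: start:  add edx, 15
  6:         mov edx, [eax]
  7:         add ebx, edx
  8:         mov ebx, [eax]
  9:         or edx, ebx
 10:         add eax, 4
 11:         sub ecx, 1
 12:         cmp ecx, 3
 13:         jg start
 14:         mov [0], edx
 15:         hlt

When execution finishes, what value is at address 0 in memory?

-5

after mov edx, 3: edx=3
after mov ebx, 7: ebx=7
after mov ecx, 7: ecx=7
after mov eax, 0: eax=0
after add edx, 15: edx=3+15=18
after mov edx, [eax]: edx=M[0]=15
after add ebx, edx: ebx=7+15=22
after mov ebx, [eax]: ebx=M[0]=15
after or edx, ebx: edx=15|15=15
after add eax, 4: eax=0+4=4
after sub ecx, 1: ecx=7-1=6
cmp ecx, 3  (cmp 6,3)
jg start: taken
after add edx, 15: edx=15+15=30
after mov edx, [eax]: edx=M[4]=-8
after add ebx, edx: ebx=15+(-8)=7
after mov ebx, [eax]: ebx=M[4]=-8
after or edx, ebx: edx=(-8)|(-8)=-8
after add eax, 4: eax=4+4=8
after sub ecx, 1: ecx=6-1=5
cmp ecx, 3  (cmp 5,3)
jg start: taken
after add edx, 15: edx=(-8)+15=7
after mov edx, [eax]: edx=M[8]=14
after add ebx, edx: ebx=(-8)+14=6
after mov ebx, [eax]: ebx=M[8]=14
after or edx, ebx: edx=14|14=14
after add eax, 4: eax=8+4=12
after sub ecx, 1: ecx=5-1=4
cmp ecx, 3  (cmp 4,3)
jg start: taken
after add edx, 15: edx=14+15=29
after mov edx, [eax]: edx=M[12]=-5
after add ebx, edx: ebx=14+(-5)=9
after mov ebx, [eax]: ebx=M[12]=-5
after or edx, ebx: edx=(-5)|(-5)=-5
after add eax, 4: eax=12+4=16
after sub ecx, 1: ecx=4-1=3
cmp ecx, 3  (cmp 3,3)
jg start: not taken
mov [0], edx → M[0]=-5
halt.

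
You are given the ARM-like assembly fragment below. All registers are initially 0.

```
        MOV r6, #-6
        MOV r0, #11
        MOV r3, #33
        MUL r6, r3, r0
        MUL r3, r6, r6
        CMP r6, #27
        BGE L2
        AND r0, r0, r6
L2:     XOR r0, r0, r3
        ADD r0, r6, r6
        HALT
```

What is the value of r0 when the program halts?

after MOV r6, #-6: r6=-6
after MOV r0, #11: r0=11
after MOV r3, #33: r3=33
after MUL r6, r3, r0: r6=33*11=363
after MUL r3, r6, r6: r3=363*363=131769
CMP r6, #27  (cmp 363,27)
BGE L2: taken
after XOR r0, r0, r3: r0=11^131769=131762
after ADD r0, r6, r6: r0=363+363=726
halt.

726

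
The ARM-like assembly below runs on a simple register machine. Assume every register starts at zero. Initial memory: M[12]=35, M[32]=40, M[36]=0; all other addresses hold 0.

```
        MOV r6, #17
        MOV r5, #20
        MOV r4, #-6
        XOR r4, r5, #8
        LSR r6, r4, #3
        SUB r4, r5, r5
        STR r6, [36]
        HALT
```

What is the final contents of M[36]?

3

r6=17
r5=20
r4=-6
r4=20^8=28
r6=28>>3=3
r4=20-20=0
STR r6, [36] → M[36]=3
halt.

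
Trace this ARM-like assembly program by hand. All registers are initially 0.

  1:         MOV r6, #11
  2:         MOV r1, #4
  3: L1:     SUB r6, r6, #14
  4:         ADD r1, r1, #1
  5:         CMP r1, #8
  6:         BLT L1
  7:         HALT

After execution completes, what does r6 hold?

MOV r6, #11 → r6=11
MOV r1, #4 → r1=4
SUB r6, r6, #14 → r6=11-14=-3
ADD r1, r1, #1 → r1=4+1=5
CMP r1, #8  (cmp 5,8)
BLT L1: taken
SUB r6, r6, #14 → r6=(-3)-14=-17
ADD r1, r1, #1 → r1=5+1=6
CMP r1, #8  (cmp 6,8)
BLT L1: taken
SUB r6, r6, #14 → r6=(-17)-14=-31
ADD r1, r1, #1 → r1=6+1=7
CMP r1, #8  (cmp 7,8)
BLT L1: taken
SUB r6, r6, #14 → r6=(-31)-14=-45
ADD r1, r1, #1 → r1=7+1=8
CMP r1, #8  (cmp 8,8)
BLT L1: not taken
halt.

-45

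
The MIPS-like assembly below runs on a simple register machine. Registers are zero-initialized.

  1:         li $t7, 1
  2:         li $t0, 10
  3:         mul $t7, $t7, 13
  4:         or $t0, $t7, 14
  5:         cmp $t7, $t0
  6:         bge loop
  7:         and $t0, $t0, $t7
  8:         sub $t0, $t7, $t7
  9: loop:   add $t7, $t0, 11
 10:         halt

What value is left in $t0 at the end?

after li $t7, 1: $t7=1
after li $t0, 10: $t0=10
after mul $t7, $t7, 13: $t7=1*13=13
after or $t0, $t7, 14: $t0=13|14=15
cmp $t7, $t0  (cmp 13,15)
bge loop: not taken
after and $t0, $t0, $t7: $t0=15&13=13
after sub $t0, $t7, $t7: $t0=13-13=0
after add $t7, $t0, 11: $t7=0+11=11
halt.

0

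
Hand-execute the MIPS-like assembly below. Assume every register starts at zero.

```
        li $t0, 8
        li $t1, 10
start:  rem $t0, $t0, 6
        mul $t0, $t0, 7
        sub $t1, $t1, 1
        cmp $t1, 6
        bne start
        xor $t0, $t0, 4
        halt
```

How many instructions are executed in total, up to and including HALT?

$t0=8
$t1=10
$t0=8%6=2
$t0=2*7=14
$t1=10-1=9
cmp $t1, 6  (cmp 9,6)
bne start: taken
$t0=14%6=2
$t0=2*7=14
$t1=9-1=8
cmp $t1, 6  (cmp 8,6)
bne start: taken
$t0=14%6=2
$t0=2*7=14
$t1=8-1=7
cmp $t1, 6  (cmp 7,6)
bne start: taken
$t0=14%6=2
$t0=2*7=14
$t1=7-1=6
cmp $t1, 6  (cmp 6,6)
bne start: not taken
$t0=14^4=10
halt.
Total executed instructions: 24.

24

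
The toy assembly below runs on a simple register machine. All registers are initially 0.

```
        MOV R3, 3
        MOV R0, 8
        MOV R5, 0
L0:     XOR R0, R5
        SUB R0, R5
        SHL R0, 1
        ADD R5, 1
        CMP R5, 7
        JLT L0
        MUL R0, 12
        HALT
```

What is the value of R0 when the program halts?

12288

R3=3
R0=8
R5=0
R0=8^0=8
R0=8-0=8
R0=8<<1=16
R5=0+1=1
CMP R5, 7  (cmp 1,7)
JLT L0: taken
R0=16^1=17
R0=17-1=16
R0=16<<1=32
R5=1+1=2
CMP R5, 7  (cmp 2,7)
JLT L0: taken
R0=32^2=34
R0=34-2=32
R0=32<<1=64
R5=2+1=3
CMP R5, 7  (cmp 3,7)
JLT L0: taken
R0=64^3=67
R0=67-3=64
R0=64<<1=128
R5=3+1=4
CMP R5, 7  (cmp 4,7)
JLT L0: taken
R0=128^4=132
R0=132-4=128
R0=128<<1=256
R5=4+1=5
CMP R5, 7  (cmp 5,7)
JLT L0: taken
R0=256^5=261
R0=261-5=256
R0=256<<1=512
R5=5+1=6
CMP R5, 7  (cmp 6,7)
JLT L0: taken
R0=512^6=518
R0=518-6=512
R0=512<<1=1024
R5=6+1=7
CMP R5, 7  (cmp 7,7)
JLT L0: not taken
R0=1024*12=12288
halt.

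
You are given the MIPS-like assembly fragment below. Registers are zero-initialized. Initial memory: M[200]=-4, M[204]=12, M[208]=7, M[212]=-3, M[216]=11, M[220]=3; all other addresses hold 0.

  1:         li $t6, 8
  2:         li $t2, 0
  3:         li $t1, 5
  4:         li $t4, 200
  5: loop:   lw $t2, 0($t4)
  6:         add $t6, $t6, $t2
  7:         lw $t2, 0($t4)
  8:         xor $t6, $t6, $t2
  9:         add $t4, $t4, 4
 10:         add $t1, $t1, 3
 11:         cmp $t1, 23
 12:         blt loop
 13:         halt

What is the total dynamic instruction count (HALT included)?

53

after li $t6, 8: $t6=8
after li $t2, 0: $t2=0
after li $t1, 5: $t1=5
after li $t4, 200: $t4=200
after lw $t2, 0($t4): $t2=M[200]=-4
after add $t6, $t6, $t2: $t6=8+(-4)=4
after lw $t2, 0($t4): $t2=M[200]=-4
after xor $t6, $t6, $t2: $t6=4^(-4)=-8
after add $t4, $t4, 4: $t4=200+4=204
after add $t1, $t1, 3: $t1=5+3=8
cmp $t1, 23  (cmp 8,23)
blt loop: taken
after lw $t2, 0($t4): $t2=M[204]=12
after add $t6, $t6, $t2: $t6=(-8)+12=4
after lw $t2, 0($t4): $t2=M[204]=12
after xor $t6, $t6, $t2: $t6=4^12=8
after add $t4, $t4, 4: $t4=204+4=208
after add $t1, $t1, 3: $t1=8+3=11
cmp $t1, 23  (cmp 11,23)
blt loop: taken
after lw $t2, 0($t4): $t2=M[208]=7
after add $t6, $t6, $t2: $t6=8+7=15
after lw $t2, 0($t4): $t2=M[208]=7
after xor $t6, $t6, $t2: $t6=15^7=8
after add $t4, $t4, 4: $t4=208+4=212
after add $t1, $t1, 3: $t1=11+3=14
cmp $t1, 23  (cmp 14,23)
blt loop: taken
after lw $t2, 0($t4): $t2=M[212]=-3
after add $t6, $t6, $t2: $t6=8+(-3)=5
after lw $t2, 0($t4): $t2=M[212]=-3
after xor $t6, $t6, $t2: $t6=5^(-3)=-8
after add $t4, $t4, 4: $t4=212+4=216
after add $t1, $t1, 3: $t1=14+3=17
cmp $t1, 23  (cmp 17,23)
blt loop: taken
after lw $t2, 0($t4): $t2=M[216]=11
after add $t6, $t6, $t2: $t6=(-8)+11=3
after lw $t2, 0($t4): $t2=M[216]=11
after xor $t6, $t6, $t2: $t6=3^11=8
after add $t4, $t4, 4: $t4=216+4=220
after add $t1, $t1, 3: $t1=17+3=20
cmp $t1, 23  (cmp 20,23)
blt loop: taken
after lw $t2, 0($t4): $t2=M[220]=3
after add $t6, $t6, $t2: $t6=8+3=11
after lw $t2, 0($t4): $t2=M[220]=3
after xor $t6, $t6, $t2: $t6=11^3=8
after add $t4, $t4, 4: $t4=220+4=224
after add $t1, $t1, 3: $t1=20+3=23
cmp $t1, 23  (cmp 23,23)
blt loop: not taken
halt.
Total executed instructions: 53.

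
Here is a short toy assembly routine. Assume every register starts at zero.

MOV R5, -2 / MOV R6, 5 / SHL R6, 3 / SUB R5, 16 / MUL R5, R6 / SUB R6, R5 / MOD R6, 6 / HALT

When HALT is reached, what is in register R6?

4

after MOV R5, -2: R5=-2
after MOV R6, 5: R6=5
after SHL R6, 3: R6=5<<3=40
after SUB R5, 16: R5=(-2)-16=-18
after MUL R5, R6: R5=(-18)*40=-720
after SUB R6, R5: R6=40-(-720)=760
after MOD R6, 6: R6=760%6=4
halt.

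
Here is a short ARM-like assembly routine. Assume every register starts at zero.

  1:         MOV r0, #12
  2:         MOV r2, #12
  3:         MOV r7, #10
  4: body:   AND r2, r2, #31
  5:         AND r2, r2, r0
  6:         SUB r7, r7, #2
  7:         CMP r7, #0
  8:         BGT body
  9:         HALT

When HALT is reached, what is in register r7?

after MOV r0, #12: r0=12
after MOV r2, #12: r2=12
after MOV r7, #10: r7=10
after AND r2, r2, #31: r2=12&31=12
after AND r2, r2, r0: r2=12&12=12
after SUB r7, r7, #2: r7=10-2=8
CMP r7, #0  (cmp 8,0)
BGT body: taken
after AND r2, r2, #31: r2=12&31=12
after AND r2, r2, r0: r2=12&12=12
after SUB r7, r7, #2: r7=8-2=6
CMP r7, #0  (cmp 6,0)
BGT body: taken
after AND r2, r2, #31: r2=12&31=12
after AND r2, r2, r0: r2=12&12=12
after SUB r7, r7, #2: r7=6-2=4
CMP r7, #0  (cmp 4,0)
BGT body: taken
after AND r2, r2, #31: r2=12&31=12
after AND r2, r2, r0: r2=12&12=12
after SUB r7, r7, #2: r7=4-2=2
CMP r7, #0  (cmp 2,0)
BGT body: taken
after AND r2, r2, #31: r2=12&31=12
after AND r2, r2, r0: r2=12&12=12
after SUB r7, r7, #2: r7=2-2=0
CMP r7, #0  (cmp 0,0)
BGT body: not taken
halt.

0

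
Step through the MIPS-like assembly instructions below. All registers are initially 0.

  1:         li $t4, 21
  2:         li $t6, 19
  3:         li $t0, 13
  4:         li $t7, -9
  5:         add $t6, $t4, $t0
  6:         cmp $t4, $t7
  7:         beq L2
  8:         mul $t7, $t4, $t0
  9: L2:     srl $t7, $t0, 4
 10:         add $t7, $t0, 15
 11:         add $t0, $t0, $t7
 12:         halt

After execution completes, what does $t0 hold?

41

$t4=21
$t6=19
$t0=13
$t7=-9
$t6=21+13=34
cmp $t4, $t7  (cmp 21,-9)
beq L2: not taken
$t7=21*13=273
$t7=13>>4=0
$t7=13+15=28
$t0=13+28=41
halt.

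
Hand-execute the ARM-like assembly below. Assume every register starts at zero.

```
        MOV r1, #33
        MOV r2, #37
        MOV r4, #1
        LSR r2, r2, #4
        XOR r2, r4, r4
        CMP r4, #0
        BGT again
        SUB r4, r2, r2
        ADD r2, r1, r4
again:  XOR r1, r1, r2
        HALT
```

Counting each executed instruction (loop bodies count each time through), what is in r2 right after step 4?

2

MOV r1, #33 → r1=33
MOV r2, #37 → r2=37
MOV r4, #1 → r4=1
LSR r2, r2, #4 → r2=37>>4=2
After step 4: r2 = 2.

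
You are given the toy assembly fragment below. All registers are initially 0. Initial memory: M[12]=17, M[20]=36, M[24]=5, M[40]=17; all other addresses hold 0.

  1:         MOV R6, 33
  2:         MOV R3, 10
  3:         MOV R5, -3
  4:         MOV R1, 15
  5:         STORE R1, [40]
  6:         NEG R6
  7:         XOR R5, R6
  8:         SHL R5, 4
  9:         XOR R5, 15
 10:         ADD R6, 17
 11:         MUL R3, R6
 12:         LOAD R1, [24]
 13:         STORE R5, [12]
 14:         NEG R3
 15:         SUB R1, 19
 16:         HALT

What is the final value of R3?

160

MOV R6, 33 → R6=33
MOV R3, 10 → R3=10
MOV R5, -3 → R5=-3
MOV R1, 15 → R1=15
STORE R1, [40] → M[40]=15
NEG R6 → R6=-(33)=-33
XOR R5, R6 → R5=(-3)^(-33)=34
SHL R5, 4 → R5=34<<4=544
XOR R5, 15 → R5=544^15=559
ADD R6, 17 → R6=(-33)+17=-16
MUL R3, R6 → R3=10*(-16)=-160
LOAD R1, [24] → R1=M[24]=5
STORE R5, [12] → M[12]=559
NEG R3 → R3=-(-160)=160
SUB R1, 19 → R1=5-19=-14
halt.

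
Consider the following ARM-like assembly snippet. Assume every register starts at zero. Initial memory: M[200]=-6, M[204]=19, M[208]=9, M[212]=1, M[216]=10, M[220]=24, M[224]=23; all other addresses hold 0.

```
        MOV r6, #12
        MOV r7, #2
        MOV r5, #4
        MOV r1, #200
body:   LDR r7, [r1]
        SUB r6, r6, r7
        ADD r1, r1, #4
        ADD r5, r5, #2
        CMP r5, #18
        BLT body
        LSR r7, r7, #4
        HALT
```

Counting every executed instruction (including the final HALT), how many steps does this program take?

after MOV r6, #12: r6=12
after MOV r7, #2: r7=2
after MOV r5, #4: r5=4
after MOV r1, #200: r1=200
after LDR r7, [r1]: r7=M[200]=-6
after SUB r6, r6, r7: r6=12-(-6)=18
after ADD r1, r1, #4: r1=200+4=204
after ADD r5, r5, #2: r5=4+2=6
CMP r5, #18  (cmp 6,18)
BLT body: taken
after LDR r7, [r1]: r7=M[204]=19
after SUB r6, r6, r7: r6=18-19=-1
after ADD r1, r1, #4: r1=204+4=208
after ADD r5, r5, #2: r5=6+2=8
CMP r5, #18  (cmp 8,18)
BLT body: taken
after LDR r7, [r1]: r7=M[208]=9
after SUB r6, r6, r7: r6=(-1)-9=-10
after ADD r1, r1, #4: r1=208+4=212
after ADD r5, r5, #2: r5=8+2=10
CMP r5, #18  (cmp 10,18)
BLT body: taken
after LDR r7, [r1]: r7=M[212]=1
after SUB r6, r6, r7: r6=(-10)-1=-11
after ADD r1, r1, #4: r1=212+4=216
after ADD r5, r5, #2: r5=10+2=12
CMP r5, #18  (cmp 12,18)
BLT body: taken
after LDR r7, [r1]: r7=M[216]=10
after SUB r6, r6, r7: r6=(-11)-10=-21
after ADD r1, r1, #4: r1=216+4=220
after ADD r5, r5, #2: r5=12+2=14
CMP r5, #18  (cmp 14,18)
BLT body: taken
after LDR r7, [r1]: r7=M[220]=24
after SUB r6, r6, r7: r6=(-21)-24=-45
after ADD r1, r1, #4: r1=220+4=224
after ADD r5, r5, #2: r5=14+2=16
CMP r5, #18  (cmp 16,18)
BLT body: taken
after LDR r7, [r1]: r7=M[224]=23
after SUB r6, r6, r7: r6=(-45)-23=-68
after ADD r1, r1, #4: r1=224+4=228
after ADD r5, r5, #2: r5=16+2=18
CMP r5, #18  (cmp 18,18)
BLT body: not taken
after LSR r7, r7, #4: r7=23>>4=1
halt.
Total executed instructions: 48.

48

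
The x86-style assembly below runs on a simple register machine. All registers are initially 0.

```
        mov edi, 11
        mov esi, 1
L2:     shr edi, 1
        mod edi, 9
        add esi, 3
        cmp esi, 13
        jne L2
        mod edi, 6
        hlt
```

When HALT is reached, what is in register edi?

0

mov edi, 11 → edi=11
mov esi, 1 → esi=1
shr edi, 1 → edi=11>>1=5
mod edi, 9 → edi=5%9=5
add esi, 3 → esi=1+3=4
cmp esi, 13  (cmp 4,13)
jne L2: taken
shr edi, 1 → edi=5>>1=2
mod edi, 9 → edi=2%9=2
add esi, 3 → esi=4+3=7
cmp esi, 13  (cmp 7,13)
jne L2: taken
shr edi, 1 → edi=2>>1=1
mod edi, 9 → edi=1%9=1
add esi, 3 → esi=7+3=10
cmp esi, 13  (cmp 10,13)
jne L2: taken
shr edi, 1 → edi=1>>1=0
mod edi, 9 → edi=0%9=0
add esi, 3 → esi=10+3=13
cmp esi, 13  (cmp 13,13)
jne L2: not taken
mod edi, 6 → edi=0%6=0
halt.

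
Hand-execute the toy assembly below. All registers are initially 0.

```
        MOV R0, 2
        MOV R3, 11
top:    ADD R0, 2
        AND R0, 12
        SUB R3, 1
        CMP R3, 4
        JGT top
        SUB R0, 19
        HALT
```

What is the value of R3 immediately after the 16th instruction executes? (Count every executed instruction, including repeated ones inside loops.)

8

after MOV R0, 2: R0=2
after MOV R3, 11: R3=11
after ADD R0, 2: R0=2+2=4
after AND R0, 12: R0=4&12=4
after SUB R3, 1: R3=11-1=10
CMP R3, 4  (cmp 10,4)
JGT top: taken
after ADD R0, 2: R0=4+2=6
after AND R0, 12: R0=6&12=4
after SUB R3, 1: R3=10-1=9
CMP R3, 4  (cmp 9,4)
JGT top: taken
after ADD R0, 2: R0=4+2=6
after AND R0, 12: R0=6&12=4
after SUB R3, 1: R3=9-1=8
CMP R3, 4  (cmp 8,4)
After step 16: R3 = 8.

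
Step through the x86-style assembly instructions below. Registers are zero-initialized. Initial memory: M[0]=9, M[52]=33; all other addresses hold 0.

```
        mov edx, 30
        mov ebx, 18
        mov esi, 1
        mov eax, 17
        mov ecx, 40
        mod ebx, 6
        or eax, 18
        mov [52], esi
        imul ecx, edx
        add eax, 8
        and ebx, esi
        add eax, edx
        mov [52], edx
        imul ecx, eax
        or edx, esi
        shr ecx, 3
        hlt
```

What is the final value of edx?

after mov edx, 30: edx=30
after mov ebx, 18: ebx=18
after mov esi, 1: esi=1
after mov eax, 17: eax=17
after mov ecx, 40: ecx=40
after mod ebx, 6: ebx=18%6=0
after or eax, 18: eax=17|18=19
mov [52], esi → M[52]=1
after imul ecx, edx: ecx=40*30=1200
after add eax, 8: eax=19+8=27
after and ebx, esi: ebx=0&1=0
after add eax, edx: eax=27+30=57
mov [52], edx → M[52]=30
after imul ecx, eax: ecx=1200*57=68400
after or edx, esi: edx=30|1=31
after shr ecx, 3: ecx=68400>>3=8550
halt.

31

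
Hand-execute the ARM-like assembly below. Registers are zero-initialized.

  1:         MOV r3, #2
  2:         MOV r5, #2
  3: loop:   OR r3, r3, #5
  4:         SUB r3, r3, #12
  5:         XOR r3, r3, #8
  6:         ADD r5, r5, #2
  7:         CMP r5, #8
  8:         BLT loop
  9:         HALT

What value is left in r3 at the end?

after MOV r3, #2: r3=2
after MOV r5, #2: r5=2
after OR r3, r3, #5: r3=2|5=7
after SUB r3, r3, #12: r3=7-12=-5
after XOR r3, r3, #8: r3=(-5)^8=-13
after ADD r5, r5, #2: r5=2+2=4
CMP r5, #8  (cmp 4,8)
BLT loop: taken
after OR r3, r3, #5: r3=(-13)|5=-9
after SUB r3, r3, #12: r3=(-9)-12=-21
after XOR r3, r3, #8: r3=(-21)^8=-29
after ADD r5, r5, #2: r5=4+2=6
CMP r5, #8  (cmp 6,8)
BLT loop: taken
after OR r3, r3, #5: r3=(-29)|5=-25
after SUB r3, r3, #12: r3=(-25)-12=-37
after XOR r3, r3, #8: r3=(-37)^8=-45
after ADD r5, r5, #2: r5=6+2=8
CMP r5, #8  (cmp 8,8)
BLT loop: not taken
halt.

-45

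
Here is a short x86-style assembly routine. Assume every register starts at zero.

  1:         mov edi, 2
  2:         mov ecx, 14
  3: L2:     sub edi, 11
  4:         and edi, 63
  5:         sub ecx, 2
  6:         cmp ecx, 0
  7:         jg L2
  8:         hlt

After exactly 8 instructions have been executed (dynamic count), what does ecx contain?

12

mov edi, 2 → edi=2
mov ecx, 14 → ecx=14
sub edi, 11 → edi=2-11=-9
and edi, 63 → edi=(-9)&63=55
sub ecx, 2 → ecx=14-2=12
cmp ecx, 0  (cmp 12,0)
jg L2: taken
sub edi, 11 → edi=55-11=44
After step 8: ecx = 12.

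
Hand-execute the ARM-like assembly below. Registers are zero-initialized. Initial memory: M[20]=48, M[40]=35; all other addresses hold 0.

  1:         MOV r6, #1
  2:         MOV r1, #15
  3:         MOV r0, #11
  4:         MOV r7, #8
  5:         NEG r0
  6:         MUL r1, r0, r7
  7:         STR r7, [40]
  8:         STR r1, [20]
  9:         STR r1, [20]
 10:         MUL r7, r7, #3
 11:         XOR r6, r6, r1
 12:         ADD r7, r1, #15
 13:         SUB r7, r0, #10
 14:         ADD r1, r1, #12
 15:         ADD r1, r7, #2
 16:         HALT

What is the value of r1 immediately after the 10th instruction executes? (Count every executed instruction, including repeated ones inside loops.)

-88

after MOV r6, #1: r6=1
after MOV r1, #15: r1=15
after MOV r0, #11: r0=11
after MOV r7, #8: r7=8
after NEG r0: r0=-(11)=-11
after MUL r1, r0, r7: r1=(-11)*8=-88
STR r7, [40] → M[40]=8
STR r1, [20] → M[20]=-88
STR r1, [20] → M[20]=-88
after MUL r7, r7, #3: r7=8*3=24
After step 10: r1 = -88.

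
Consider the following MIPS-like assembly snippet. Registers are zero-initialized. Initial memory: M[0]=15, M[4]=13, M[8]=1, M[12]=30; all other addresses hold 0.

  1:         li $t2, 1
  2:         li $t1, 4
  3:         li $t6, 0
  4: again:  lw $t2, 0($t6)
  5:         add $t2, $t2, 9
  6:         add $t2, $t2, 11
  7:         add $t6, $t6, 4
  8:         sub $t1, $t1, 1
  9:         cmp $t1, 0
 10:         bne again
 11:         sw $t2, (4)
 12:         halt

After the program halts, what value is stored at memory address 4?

$t2=1
$t1=4
$t6=0
$t2=M[0]=15
$t2=15+9=24
$t2=24+11=35
$t6=0+4=4
$t1=4-1=3
cmp $t1, 0  (cmp 3,0)
bne again: taken
$t2=M[4]=13
$t2=13+9=22
$t2=22+11=33
$t6=4+4=8
$t1=3-1=2
cmp $t1, 0  (cmp 2,0)
bne again: taken
$t2=M[8]=1
$t2=1+9=10
$t2=10+11=21
$t6=8+4=12
$t1=2-1=1
cmp $t1, 0  (cmp 1,0)
bne again: taken
$t2=M[12]=30
$t2=30+9=39
$t2=39+11=50
$t6=12+4=16
$t1=1-1=0
cmp $t1, 0  (cmp 0,0)
bne again: not taken
sw $t2, (4) → M[4]=50
halt.

50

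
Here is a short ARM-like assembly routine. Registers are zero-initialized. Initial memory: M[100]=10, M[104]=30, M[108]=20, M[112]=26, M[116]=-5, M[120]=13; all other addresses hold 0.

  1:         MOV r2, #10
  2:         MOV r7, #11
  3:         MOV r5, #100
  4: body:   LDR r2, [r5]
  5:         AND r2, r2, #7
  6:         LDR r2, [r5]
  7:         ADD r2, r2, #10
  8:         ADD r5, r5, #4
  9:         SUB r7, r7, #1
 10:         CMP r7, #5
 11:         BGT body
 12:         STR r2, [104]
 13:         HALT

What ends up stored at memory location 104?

MOV r2, #10 → r2=10
MOV r7, #11 → r7=11
MOV r5, #100 → r5=100
LDR r2, [r5] → r2=M[100]=10
AND r2, r2, #7 → r2=10&7=2
LDR r2, [r5] → r2=M[100]=10
ADD r2, r2, #10 → r2=10+10=20
ADD r5, r5, #4 → r5=100+4=104
SUB r7, r7, #1 → r7=11-1=10
CMP r7, #5  (cmp 10,5)
BGT body: taken
LDR r2, [r5] → r2=M[104]=30
AND r2, r2, #7 → r2=30&7=6
LDR r2, [r5] → r2=M[104]=30
ADD r2, r2, #10 → r2=30+10=40
ADD r5, r5, #4 → r5=104+4=108
SUB r7, r7, #1 → r7=10-1=9
CMP r7, #5  (cmp 9,5)
BGT body: taken
LDR r2, [r5] → r2=M[108]=20
AND r2, r2, #7 → r2=20&7=4
LDR r2, [r5] → r2=M[108]=20
ADD r2, r2, #10 → r2=20+10=30
ADD r5, r5, #4 → r5=108+4=112
SUB r7, r7, #1 → r7=9-1=8
CMP r7, #5  (cmp 8,5)
BGT body: taken
LDR r2, [r5] → r2=M[112]=26
AND r2, r2, #7 → r2=26&7=2
LDR r2, [r5] → r2=M[112]=26
ADD r2, r2, #10 → r2=26+10=36
ADD r5, r5, #4 → r5=112+4=116
SUB r7, r7, #1 → r7=8-1=7
CMP r7, #5  (cmp 7,5)
BGT body: taken
LDR r2, [r5] → r2=M[116]=-5
AND r2, r2, #7 → r2=(-5)&7=3
LDR r2, [r5] → r2=M[116]=-5
ADD r2, r2, #10 → r2=(-5)+10=5
ADD r5, r5, #4 → r5=116+4=120
SUB r7, r7, #1 → r7=7-1=6
CMP r7, #5  (cmp 6,5)
BGT body: taken
LDR r2, [r5] → r2=M[120]=13
AND r2, r2, #7 → r2=13&7=5
LDR r2, [r5] → r2=M[120]=13
ADD r2, r2, #10 → r2=13+10=23
ADD r5, r5, #4 → r5=120+4=124
SUB r7, r7, #1 → r7=6-1=5
CMP r7, #5  (cmp 5,5)
BGT body: not taken
STR r2, [104] → M[104]=23
halt.

23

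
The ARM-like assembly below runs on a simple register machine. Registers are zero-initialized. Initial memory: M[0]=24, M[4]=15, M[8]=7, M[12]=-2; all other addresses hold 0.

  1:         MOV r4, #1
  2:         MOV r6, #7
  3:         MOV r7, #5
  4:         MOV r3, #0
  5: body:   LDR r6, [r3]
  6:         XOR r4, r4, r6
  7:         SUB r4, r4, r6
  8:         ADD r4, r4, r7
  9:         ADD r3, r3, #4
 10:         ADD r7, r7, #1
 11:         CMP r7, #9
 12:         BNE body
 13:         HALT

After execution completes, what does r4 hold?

r4=1
r6=7
r7=5
r3=0
r6=M[0]=24
r4=1^24=25
r4=25-24=1
r4=1+5=6
r3=0+4=4
r7=5+1=6
CMP r7, #9  (cmp 6,9)
BNE body: taken
r6=M[4]=15
r4=6^15=9
r4=9-15=-6
r4=(-6)+6=0
r3=4+4=8
r7=6+1=7
CMP r7, #9  (cmp 7,9)
BNE body: taken
r6=M[8]=7
r4=0^7=7
r4=7-7=0
r4=0+7=7
r3=8+4=12
r7=7+1=8
CMP r7, #9  (cmp 8,9)
BNE body: taken
r6=M[12]=-2
r4=7^(-2)=-7
r4=(-7)-(-2)=-5
r4=(-5)+8=3
r3=12+4=16
r7=8+1=9
CMP r7, #9  (cmp 9,9)
BNE body: not taken
halt.

3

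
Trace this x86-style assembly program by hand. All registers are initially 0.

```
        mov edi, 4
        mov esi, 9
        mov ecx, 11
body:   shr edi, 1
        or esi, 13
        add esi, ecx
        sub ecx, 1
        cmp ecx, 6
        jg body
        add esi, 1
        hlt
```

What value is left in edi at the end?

0

edi=4
esi=9
ecx=11
edi=4>>1=2
esi=9|13=13
esi=13+11=24
ecx=11-1=10
cmp ecx, 6  (cmp 10,6)
jg body: taken
edi=2>>1=1
esi=24|13=29
esi=29+10=39
ecx=10-1=9
cmp ecx, 6  (cmp 9,6)
jg body: taken
edi=1>>1=0
esi=39|13=47
esi=47+9=56
ecx=9-1=8
cmp ecx, 6  (cmp 8,6)
jg body: taken
edi=0>>1=0
esi=56|13=61
esi=61+8=69
ecx=8-1=7
cmp ecx, 6  (cmp 7,6)
jg body: taken
edi=0>>1=0
esi=69|13=77
esi=77+7=84
ecx=7-1=6
cmp ecx, 6  (cmp 6,6)
jg body: not taken
esi=84+1=85
halt.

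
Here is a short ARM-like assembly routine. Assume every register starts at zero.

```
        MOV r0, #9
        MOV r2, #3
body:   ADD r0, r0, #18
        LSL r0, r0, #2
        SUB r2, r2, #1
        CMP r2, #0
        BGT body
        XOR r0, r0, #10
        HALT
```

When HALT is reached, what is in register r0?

2082

r0=9
r2=3
r0=9+18=27
r0=27<<2=108
r2=3-1=2
CMP r2, #0  (cmp 2,0)
BGT body: taken
r0=108+18=126
r0=126<<2=504
r2=2-1=1
CMP r2, #0  (cmp 1,0)
BGT body: taken
r0=504+18=522
r0=522<<2=2088
r2=1-1=0
CMP r2, #0  (cmp 0,0)
BGT body: not taken
r0=2088^10=2082
halt.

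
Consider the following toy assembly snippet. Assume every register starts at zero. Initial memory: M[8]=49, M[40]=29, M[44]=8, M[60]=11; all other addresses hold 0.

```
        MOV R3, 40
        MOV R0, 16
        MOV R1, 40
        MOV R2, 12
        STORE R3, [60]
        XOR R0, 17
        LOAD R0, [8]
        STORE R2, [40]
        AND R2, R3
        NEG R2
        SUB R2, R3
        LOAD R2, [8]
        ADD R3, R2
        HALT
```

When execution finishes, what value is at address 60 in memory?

40

R3=40
R0=16
R1=40
R2=12
STORE R3, [60] → M[60]=40
R0=16^17=1
R0=M[8]=49
STORE R2, [40] → M[40]=12
R2=12&40=8
R2=-(8)=-8
R2=(-8)-40=-48
R2=M[8]=49
R3=40+49=89
halt.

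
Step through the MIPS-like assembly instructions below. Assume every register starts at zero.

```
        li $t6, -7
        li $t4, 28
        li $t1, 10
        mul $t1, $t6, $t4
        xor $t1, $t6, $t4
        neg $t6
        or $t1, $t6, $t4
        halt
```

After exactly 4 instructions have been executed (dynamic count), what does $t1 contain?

after li $t6, -7: $t6=-7
after li $t4, 28: $t4=28
after li $t1, 10: $t1=10
after mul $t1, $t6, $t4: $t1=(-7)*28=-196
After step 4: $t1 = -196.

-196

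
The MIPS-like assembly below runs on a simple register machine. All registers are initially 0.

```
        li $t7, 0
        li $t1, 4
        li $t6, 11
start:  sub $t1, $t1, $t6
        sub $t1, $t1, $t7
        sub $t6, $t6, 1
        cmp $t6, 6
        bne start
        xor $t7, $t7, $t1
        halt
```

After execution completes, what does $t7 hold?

$t7=0
$t1=4
$t6=11
$t1=4-11=-7
$t1=(-7)-0=-7
$t6=11-1=10
cmp $t6, 6  (cmp 10,6)
bne start: taken
$t1=(-7)-10=-17
$t1=(-17)-0=-17
$t6=10-1=9
cmp $t6, 6  (cmp 9,6)
bne start: taken
$t1=(-17)-9=-26
$t1=(-26)-0=-26
$t6=9-1=8
cmp $t6, 6  (cmp 8,6)
bne start: taken
$t1=(-26)-8=-34
$t1=(-34)-0=-34
$t6=8-1=7
cmp $t6, 6  (cmp 7,6)
bne start: taken
$t1=(-34)-7=-41
$t1=(-41)-0=-41
$t6=7-1=6
cmp $t6, 6  (cmp 6,6)
bne start: not taken
$t7=0^(-41)=-41
halt.

-41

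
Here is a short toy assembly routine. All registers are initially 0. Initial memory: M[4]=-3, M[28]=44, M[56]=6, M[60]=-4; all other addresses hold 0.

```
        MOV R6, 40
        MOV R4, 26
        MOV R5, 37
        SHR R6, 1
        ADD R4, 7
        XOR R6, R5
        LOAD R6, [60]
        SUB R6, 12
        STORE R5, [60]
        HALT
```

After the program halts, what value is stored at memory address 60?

MOV R6, 40 → R6=40
MOV R4, 26 → R4=26
MOV R5, 37 → R5=37
SHR R6, 1 → R6=40>>1=20
ADD R4, 7 → R4=26+7=33
XOR R6, R5 → R6=20^37=49
LOAD R6, [60] → R6=M[60]=-4
SUB R6, 12 → R6=(-4)-12=-16
STORE R5, [60] → M[60]=37
halt.

37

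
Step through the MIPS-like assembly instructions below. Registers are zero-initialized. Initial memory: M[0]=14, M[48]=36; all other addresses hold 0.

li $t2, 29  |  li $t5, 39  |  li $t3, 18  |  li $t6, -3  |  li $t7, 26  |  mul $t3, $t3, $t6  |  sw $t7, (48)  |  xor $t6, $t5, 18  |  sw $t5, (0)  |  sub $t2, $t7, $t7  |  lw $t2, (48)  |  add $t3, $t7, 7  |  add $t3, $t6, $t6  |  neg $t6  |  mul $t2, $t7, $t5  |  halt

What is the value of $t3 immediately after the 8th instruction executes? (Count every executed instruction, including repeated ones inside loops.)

-54

$t2=29
$t5=39
$t3=18
$t6=-3
$t7=26
$t3=18*(-3)=-54
sw $t7, (48) → M[48]=26
$t6=39^18=53
After step 8: $t3 = -54.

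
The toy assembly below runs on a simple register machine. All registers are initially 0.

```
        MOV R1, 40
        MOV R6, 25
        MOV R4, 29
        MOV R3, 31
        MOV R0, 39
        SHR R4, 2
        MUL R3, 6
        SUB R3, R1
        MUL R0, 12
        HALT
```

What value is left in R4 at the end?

7

MOV R1, 40 → R1=40
MOV R6, 25 → R6=25
MOV R4, 29 → R4=29
MOV R3, 31 → R3=31
MOV R0, 39 → R0=39
SHR R4, 2 → R4=29>>2=7
MUL R3, 6 → R3=31*6=186
SUB R3, R1 → R3=186-40=146
MUL R0, 12 → R0=39*12=468
halt.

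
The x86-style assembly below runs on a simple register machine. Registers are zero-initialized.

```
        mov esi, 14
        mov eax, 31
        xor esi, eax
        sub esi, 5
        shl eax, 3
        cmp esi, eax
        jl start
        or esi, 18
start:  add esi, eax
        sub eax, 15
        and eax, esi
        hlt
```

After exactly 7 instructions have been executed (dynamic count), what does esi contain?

12

esi=14
eax=31
esi=14^31=17
esi=17-5=12
eax=31<<3=248
cmp esi, eax  (cmp 12,248)
jl start: taken
After step 7: esi = 12.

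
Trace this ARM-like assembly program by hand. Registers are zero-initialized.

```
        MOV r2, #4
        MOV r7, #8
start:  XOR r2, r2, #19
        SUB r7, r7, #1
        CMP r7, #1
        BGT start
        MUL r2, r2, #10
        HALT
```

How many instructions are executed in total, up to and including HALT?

32

MOV r2, #4 → r2=4
MOV r7, #8 → r7=8
XOR r2, r2, #19 → r2=4^19=23
SUB r7, r7, #1 → r7=8-1=7
CMP r7, #1  (cmp 7,1)
BGT start: taken
XOR r2, r2, #19 → r2=23^19=4
SUB r7, r7, #1 → r7=7-1=6
CMP r7, #1  (cmp 6,1)
BGT start: taken
XOR r2, r2, #19 → r2=4^19=23
SUB r7, r7, #1 → r7=6-1=5
CMP r7, #1  (cmp 5,1)
BGT start: taken
XOR r2, r2, #19 → r2=23^19=4
SUB r7, r7, #1 → r7=5-1=4
CMP r7, #1  (cmp 4,1)
BGT start: taken
XOR r2, r2, #19 → r2=4^19=23
SUB r7, r7, #1 → r7=4-1=3
CMP r7, #1  (cmp 3,1)
BGT start: taken
XOR r2, r2, #19 → r2=23^19=4
SUB r7, r7, #1 → r7=3-1=2
CMP r7, #1  (cmp 2,1)
BGT start: taken
XOR r2, r2, #19 → r2=4^19=23
SUB r7, r7, #1 → r7=2-1=1
CMP r7, #1  (cmp 1,1)
BGT start: not taken
MUL r2, r2, #10 → r2=23*10=230
halt.
Total executed instructions: 32.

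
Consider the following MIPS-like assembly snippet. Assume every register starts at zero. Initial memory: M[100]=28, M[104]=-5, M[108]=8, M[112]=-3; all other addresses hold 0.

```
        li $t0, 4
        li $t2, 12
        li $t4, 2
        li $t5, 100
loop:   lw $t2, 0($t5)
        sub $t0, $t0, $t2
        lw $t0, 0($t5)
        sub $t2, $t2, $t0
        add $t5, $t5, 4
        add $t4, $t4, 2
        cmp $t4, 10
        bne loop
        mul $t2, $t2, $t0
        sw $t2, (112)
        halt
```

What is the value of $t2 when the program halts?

li $t0, 4 → $t0=4
li $t2, 12 → $t2=12
li $t4, 2 → $t4=2
li $t5, 100 → $t5=100
lw $t2, 0($t5) → $t2=M[100]=28
sub $t0, $t0, $t2 → $t0=4-28=-24
lw $t0, 0($t5) → $t0=M[100]=28
sub $t2, $t2, $t0 → $t2=28-28=0
add $t5, $t5, 4 → $t5=100+4=104
add $t4, $t4, 2 → $t4=2+2=4
cmp $t4, 10  (cmp 4,10)
bne loop: taken
lw $t2, 0($t5) → $t2=M[104]=-5
sub $t0, $t0, $t2 → $t0=28-(-5)=33
lw $t0, 0($t5) → $t0=M[104]=-5
sub $t2, $t2, $t0 → $t2=(-5)-(-5)=0
add $t5, $t5, 4 → $t5=104+4=108
add $t4, $t4, 2 → $t4=4+2=6
cmp $t4, 10  (cmp 6,10)
bne loop: taken
lw $t2, 0($t5) → $t2=M[108]=8
sub $t0, $t0, $t2 → $t0=(-5)-8=-13
lw $t0, 0($t5) → $t0=M[108]=8
sub $t2, $t2, $t0 → $t2=8-8=0
add $t5, $t5, 4 → $t5=108+4=112
add $t4, $t4, 2 → $t4=6+2=8
cmp $t4, 10  (cmp 8,10)
bne loop: taken
lw $t2, 0($t5) → $t2=M[112]=-3
sub $t0, $t0, $t2 → $t0=8-(-3)=11
lw $t0, 0($t5) → $t0=M[112]=-3
sub $t2, $t2, $t0 → $t2=(-3)-(-3)=0
add $t5, $t5, 4 → $t5=112+4=116
add $t4, $t4, 2 → $t4=8+2=10
cmp $t4, 10  (cmp 10,10)
bne loop: not taken
mul $t2, $t2, $t0 → $t2=0*(-3)=0
sw $t2, (112) → M[112]=0
halt.

0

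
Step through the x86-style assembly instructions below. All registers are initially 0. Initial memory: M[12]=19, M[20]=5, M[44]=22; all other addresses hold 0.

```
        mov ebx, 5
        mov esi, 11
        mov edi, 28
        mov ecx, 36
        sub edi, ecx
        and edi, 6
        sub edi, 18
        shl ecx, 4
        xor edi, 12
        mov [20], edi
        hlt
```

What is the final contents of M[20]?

ebx=5
esi=11
edi=28
ecx=36
edi=28-36=-8
edi=(-8)&6=0
edi=0-18=-18
ecx=36<<4=576
edi=(-18)^12=-30
mov [20], edi → M[20]=-30
halt.

-30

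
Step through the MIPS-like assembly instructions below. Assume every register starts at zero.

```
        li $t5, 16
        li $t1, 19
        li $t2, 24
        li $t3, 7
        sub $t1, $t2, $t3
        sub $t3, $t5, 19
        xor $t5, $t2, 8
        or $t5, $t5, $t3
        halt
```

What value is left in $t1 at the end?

17

li $t5, 16 → $t5=16
li $t1, 19 → $t1=19
li $t2, 24 → $t2=24
li $t3, 7 → $t3=7
sub $t1, $t2, $t3 → $t1=24-7=17
sub $t3, $t5, 19 → $t3=16-19=-3
xor $t5, $t2, 8 → $t5=24^8=16
or $t5, $t5, $t3 → $t5=16|(-3)=-3
halt.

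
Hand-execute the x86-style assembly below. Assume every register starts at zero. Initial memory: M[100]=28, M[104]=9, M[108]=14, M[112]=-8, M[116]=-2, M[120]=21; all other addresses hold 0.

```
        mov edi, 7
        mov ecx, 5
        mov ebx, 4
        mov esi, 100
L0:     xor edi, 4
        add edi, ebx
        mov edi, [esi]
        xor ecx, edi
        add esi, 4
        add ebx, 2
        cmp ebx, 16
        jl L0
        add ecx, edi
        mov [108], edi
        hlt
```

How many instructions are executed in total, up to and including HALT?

edi=7
ecx=5
ebx=4
esi=100
edi=7^4=3
edi=3+4=7
edi=M[100]=28
ecx=5^28=25
esi=100+4=104
ebx=4+2=6
cmp ebx, 16  (cmp 6,16)
jl L0: taken
edi=28^4=24
edi=24+6=30
edi=M[104]=9
ecx=25^9=16
esi=104+4=108
ebx=6+2=8
cmp ebx, 16  (cmp 8,16)
jl L0: taken
edi=9^4=13
edi=13+8=21
edi=M[108]=14
ecx=16^14=30
esi=108+4=112
ebx=8+2=10
cmp ebx, 16  (cmp 10,16)
jl L0: taken
edi=14^4=10
edi=10+10=20
edi=M[112]=-8
ecx=30^(-8)=-26
esi=112+4=116
ebx=10+2=12
cmp ebx, 16  (cmp 12,16)
jl L0: taken
edi=(-8)^4=-4
edi=(-4)+12=8
edi=M[116]=-2
ecx=(-26)^(-2)=24
esi=116+4=120
ebx=12+2=14
cmp ebx, 16  (cmp 14,16)
jl L0: taken
edi=(-2)^4=-6
edi=(-6)+14=8
edi=M[120]=21
ecx=24^21=13
esi=120+4=124
ebx=14+2=16
cmp ebx, 16  (cmp 16,16)
jl L0: not taken
ecx=13+21=34
mov [108], edi → M[108]=21
halt.
Total executed instructions: 55.

55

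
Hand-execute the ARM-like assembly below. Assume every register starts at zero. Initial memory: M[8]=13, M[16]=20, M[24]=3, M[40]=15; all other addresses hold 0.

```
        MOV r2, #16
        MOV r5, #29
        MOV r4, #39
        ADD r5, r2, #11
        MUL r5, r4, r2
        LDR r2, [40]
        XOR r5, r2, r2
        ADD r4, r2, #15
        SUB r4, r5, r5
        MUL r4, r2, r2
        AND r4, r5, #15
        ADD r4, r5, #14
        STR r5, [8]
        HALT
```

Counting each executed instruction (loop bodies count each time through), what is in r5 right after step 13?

0

after MOV r2, #16: r2=16
after MOV r5, #29: r5=29
after MOV r4, #39: r4=39
after ADD r5, r2, #11: r5=16+11=27
after MUL r5, r4, r2: r5=39*16=624
after LDR r2, [40]: r2=M[40]=15
after XOR r5, r2, r2: r5=15^15=0
after ADD r4, r2, #15: r4=15+15=30
after SUB r4, r5, r5: r4=0-0=0
after MUL r4, r2, r2: r4=15*15=225
after AND r4, r5, #15: r4=0&15=0
after ADD r4, r5, #14: r4=0+14=14
STR r5, [8] → M[8]=0
After step 13: r5 = 0.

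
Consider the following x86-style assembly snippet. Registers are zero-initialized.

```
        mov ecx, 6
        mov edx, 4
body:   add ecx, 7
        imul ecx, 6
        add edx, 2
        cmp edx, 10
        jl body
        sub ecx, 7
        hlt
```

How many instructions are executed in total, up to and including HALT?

mov ecx, 6 → ecx=6
mov edx, 4 → edx=4
add ecx, 7 → ecx=6+7=13
imul ecx, 6 → ecx=13*6=78
add edx, 2 → edx=4+2=6
cmp edx, 10  (cmp 6,10)
jl body: taken
add ecx, 7 → ecx=78+7=85
imul ecx, 6 → ecx=85*6=510
add edx, 2 → edx=6+2=8
cmp edx, 10  (cmp 8,10)
jl body: taken
add ecx, 7 → ecx=510+7=517
imul ecx, 6 → ecx=517*6=3102
add edx, 2 → edx=8+2=10
cmp edx, 10  (cmp 10,10)
jl body: not taken
sub ecx, 7 → ecx=3102-7=3095
halt.
Total executed instructions: 19.

19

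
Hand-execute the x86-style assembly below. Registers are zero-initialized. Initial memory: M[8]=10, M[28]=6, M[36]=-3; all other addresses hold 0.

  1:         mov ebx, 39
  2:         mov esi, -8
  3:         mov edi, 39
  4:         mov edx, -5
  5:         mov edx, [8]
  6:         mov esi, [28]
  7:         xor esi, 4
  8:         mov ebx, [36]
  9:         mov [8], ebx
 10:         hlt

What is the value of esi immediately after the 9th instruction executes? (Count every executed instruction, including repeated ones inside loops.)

2

ebx=39
esi=-8
edi=39
edx=-5
edx=M[8]=10
esi=M[28]=6
esi=6^4=2
ebx=M[36]=-3
mov [8], ebx → M[8]=-3
After step 9: esi = 2.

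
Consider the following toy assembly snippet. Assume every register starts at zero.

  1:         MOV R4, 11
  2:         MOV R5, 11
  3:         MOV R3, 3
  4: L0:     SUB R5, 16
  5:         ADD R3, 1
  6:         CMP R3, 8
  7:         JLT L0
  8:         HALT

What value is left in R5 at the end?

-69

MOV R4, 11 → R4=11
MOV R5, 11 → R5=11
MOV R3, 3 → R3=3
SUB R5, 16 → R5=11-16=-5
ADD R3, 1 → R3=3+1=4
CMP R3, 8  (cmp 4,8)
JLT L0: taken
SUB R5, 16 → R5=(-5)-16=-21
ADD R3, 1 → R3=4+1=5
CMP R3, 8  (cmp 5,8)
JLT L0: taken
SUB R5, 16 → R5=(-21)-16=-37
ADD R3, 1 → R3=5+1=6
CMP R3, 8  (cmp 6,8)
JLT L0: taken
SUB R5, 16 → R5=(-37)-16=-53
ADD R3, 1 → R3=6+1=7
CMP R3, 8  (cmp 7,8)
JLT L0: taken
SUB R5, 16 → R5=(-53)-16=-69
ADD R3, 1 → R3=7+1=8
CMP R3, 8  (cmp 8,8)
JLT L0: not taken
halt.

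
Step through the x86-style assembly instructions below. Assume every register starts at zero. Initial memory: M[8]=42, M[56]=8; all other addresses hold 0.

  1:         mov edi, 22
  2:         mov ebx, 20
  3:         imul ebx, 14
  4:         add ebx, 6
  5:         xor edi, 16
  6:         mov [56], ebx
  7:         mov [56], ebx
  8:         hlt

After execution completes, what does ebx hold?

286

mov edi, 22 → edi=22
mov ebx, 20 → ebx=20
imul ebx, 14 → ebx=20*14=280
add ebx, 6 → ebx=280+6=286
xor edi, 16 → edi=22^16=6
mov [56], ebx → M[56]=286
mov [56], ebx → M[56]=286
halt.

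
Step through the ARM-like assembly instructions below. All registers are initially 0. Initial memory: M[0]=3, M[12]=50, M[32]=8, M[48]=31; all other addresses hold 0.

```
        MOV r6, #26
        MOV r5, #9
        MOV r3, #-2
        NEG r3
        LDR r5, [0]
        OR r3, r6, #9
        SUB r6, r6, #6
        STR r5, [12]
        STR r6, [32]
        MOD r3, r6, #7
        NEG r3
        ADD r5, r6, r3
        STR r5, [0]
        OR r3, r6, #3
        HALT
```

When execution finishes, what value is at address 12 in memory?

after MOV r6, #26: r6=26
after MOV r5, #9: r5=9
after MOV r3, #-2: r3=-2
after NEG r3: r3=-(-2)=2
after LDR r5, [0]: r5=M[0]=3
after OR r3, r6, #9: r3=26|9=27
after SUB r6, r6, #6: r6=26-6=20
STR r5, [12] → M[12]=3
STR r6, [32] → M[32]=20
after MOD r3, r6, #7: r3=20%7=6
after NEG r3: r3=-(6)=-6
after ADD r5, r6, r3: r5=20+(-6)=14
STR r5, [0] → M[0]=14
after OR r3, r6, #3: r3=20|3=23
halt.

3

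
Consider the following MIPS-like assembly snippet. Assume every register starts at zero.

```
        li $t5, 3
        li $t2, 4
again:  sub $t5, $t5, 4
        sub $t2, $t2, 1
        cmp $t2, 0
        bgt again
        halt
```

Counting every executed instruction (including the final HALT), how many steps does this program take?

19

li $t5, 3 → $t5=3
li $t2, 4 → $t2=4
sub $t5, $t5, 4 → $t5=3-4=-1
sub $t2, $t2, 1 → $t2=4-1=3
cmp $t2, 0  (cmp 3,0)
bgt again: taken
sub $t5, $t5, 4 → $t5=(-1)-4=-5
sub $t2, $t2, 1 → $t2=3-1=2
cmp $t2, 0  (cmp 2,0)
bgt again: taken
sub $t5, $t5, 4 → $t5=(-5)-4=-9
sub $t2, $t2, 1 → $t2=2-1=1
cmp $t2, 0  (cmp 1,0)
bgt again: taken
sub $t5, $t5, 4 → $t5=(-9)-4=-13
sub $t2, $t2, 1 → $t2=1-1=0
cmp $t2, 0  (cmp 0,0)
bgt again: not taken
halt.
Total executed instructions: 19.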